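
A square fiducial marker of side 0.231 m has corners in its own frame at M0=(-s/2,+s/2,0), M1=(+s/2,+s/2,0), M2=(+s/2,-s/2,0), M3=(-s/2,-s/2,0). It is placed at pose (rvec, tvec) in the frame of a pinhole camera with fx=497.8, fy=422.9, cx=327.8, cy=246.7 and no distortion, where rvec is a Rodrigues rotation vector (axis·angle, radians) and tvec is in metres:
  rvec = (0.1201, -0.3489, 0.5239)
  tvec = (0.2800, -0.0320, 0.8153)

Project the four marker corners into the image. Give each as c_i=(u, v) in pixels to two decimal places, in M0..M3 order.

c0=(409.70, 253.92) c1=(510.08, 306.50) c2=(579.82, 208.42) c3=(486.15, 145.01)

Intrinsics K: fx=497.8, fy=422.9, cx=327.8, cy=246.7
Marker side s = 0.231 m; corners in marker frame (Z=0):
  M0 = (-0.1155, +0.1155, 0)
  M1 = (+0.1155, +0.1155, 0)
  M2 = (+0.1155, -0.1155, 0)
  M3 = (-0.1155, -0.1155, 0)
rvec = (0.1201, -0.3489, 0.5239), |rvec| = θ = 0.64080 rad = 36.715°
Rodrigues: sinθ=0.59784, 1−cosθ=0.19838; R = I + sinθ·[k]× + (1−cosθ)·[k]×²:
    [+0.80859 -0.50902 -0.29511]
    [+0.46853 +0.86043 -0.20036]
    [+0.35591 +0.02374 +0.93422]
t = (0.2800, -0.0320, 0.8153) m
M0: Pc = R·M0+t = (+0.12782, +0.01326, +0.77693); u = 497.8·(+0.12782)/0.77693 + 327.8 = 409.6951, v = 422.9·(+0.01326)/0.77693 + 246.7 = 253.9200
M1: Pc = R·M1+t = (+0.31460, +0.12149, +0.85915); u = 497.8·(+0.31460)/0.85915 + 327.8 = 510.0826, v = 422.9·(+0.12149)/0.85915 + 246.7 = 306.5035
M2: Pc = R·M2+t = (+0.43218, -0.07726, +0.85367); u = 497.8·(+0.43218)/0.85367 + 327.8 = 579.8201, v = 422.9·(-0.07726)/0.85367 + 246.7 = 208.4238
M3: Pc = R·M3+t = (+0.24540, -0.18549, +0.77145); u = 497.8·(+0.24540)/0.77145 + 327.8 = 486.1511, v = 422.9·(-0.18549)/0.77145 + 246.7 = 145.0141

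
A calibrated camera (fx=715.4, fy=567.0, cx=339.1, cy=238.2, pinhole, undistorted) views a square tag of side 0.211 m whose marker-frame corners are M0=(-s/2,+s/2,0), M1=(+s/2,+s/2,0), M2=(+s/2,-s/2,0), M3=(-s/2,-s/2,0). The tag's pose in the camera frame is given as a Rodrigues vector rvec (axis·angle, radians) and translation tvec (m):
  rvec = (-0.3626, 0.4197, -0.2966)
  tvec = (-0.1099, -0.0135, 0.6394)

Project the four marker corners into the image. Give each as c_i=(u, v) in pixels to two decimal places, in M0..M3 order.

Intrinsics K: fx=715.4, fy=567.0, cx=339.1, cy=238.2
Marker side s = 0.211 m; corners in marker frame (Z=0):
  M0 = (-0.1055, +0.1055, 0)
  M1 = (+0.1055, +0.1055, 0)
  M2 = (+0.1055, -0.1055, 0)
  M3 = (-0.1055, -0.1055, 0)
rvec = (-0.3626, 0.4197, -0.2966), |rvec| = θ = 0.62897 rad = 36.037°
Rodrigues: sinθ=0.58831, 1−cosθ=0.19136; R = I + sinθ·[k]× + (1−cosθ)·[k]×²:
    [+0.87224 +0.20381 +0.44459]
    [-0.35104 +0.89384 +0.27894]
    [-0.34055 -0.39938 +0.85119]
t = (-0.1099, -0.0135, 0.6394) m
M0: Pc = R·M0+t = (-0.18042, +0.11784, +0.63319); u = 715.4·(-0.18042)/0.63319 + 339.1 = 135.2576, v = 567.0·(+0.11784)/0.63319 + 238.2 = 343.7173
M1: Pc = R·M1+t = (+0.00362, +0.04377, +0.56134); u = 715.4·(+0.00362)/0.56134 + 339.1 = 343.7175, v = 567.0·(+0.04377)/0.56134 + 238.2 = 282.4070
M2: Pc = R·M2+t = (-0.03938, -0.14484, +0.64561); u = 715.4·(-0.03938)/0.64561 + 339.1 = 295.4616, v = 567.0·(-0.14484)/0.64561 + 238.2 = 110.9990
M3: Pc = R·M3+t = (-0.22342, -0.07077, +0.71746); u = 715.4·(-0.22342)/0.71746 + 339.1 = 116.3190, v = 567.0·(-0.07077)/0.71746 + 238.2 = 182.2750

c0=(135.26, 343.72) c1=(343.72, 282.41) c2=(295.46, 111.00) c3=(116.32, 182.27)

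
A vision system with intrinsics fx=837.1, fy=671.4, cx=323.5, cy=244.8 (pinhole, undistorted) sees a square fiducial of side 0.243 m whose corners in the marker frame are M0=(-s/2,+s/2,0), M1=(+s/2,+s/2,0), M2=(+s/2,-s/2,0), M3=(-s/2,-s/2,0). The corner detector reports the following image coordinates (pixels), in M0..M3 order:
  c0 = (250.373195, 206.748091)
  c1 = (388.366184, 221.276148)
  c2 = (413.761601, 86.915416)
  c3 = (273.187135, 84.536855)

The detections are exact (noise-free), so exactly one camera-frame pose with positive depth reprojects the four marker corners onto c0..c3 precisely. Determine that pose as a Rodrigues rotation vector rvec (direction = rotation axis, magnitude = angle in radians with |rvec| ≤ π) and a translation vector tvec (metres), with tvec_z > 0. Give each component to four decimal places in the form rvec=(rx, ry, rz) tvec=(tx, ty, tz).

Intrinsics K: fx=837.1, fy=671.4, cx=323.5, cy=244.8
Marker side s = 0.243 m; corners in marker frame (Z=0):
  M0 = (-0.1215, +0.1215, 0)
  M1 = (+0.1215, +0.1215, 0)
  M2 = (+0.1215, -0.1215, 0)
  M3 = (-0.1215, -0.1215, 0)
Detected image corners:
  c0 = (250.373195, 206.748091) px
  c1 = (388.366184, 221.276148) px
  c2 = (413.761601, 86.915416) px
  c3 = (273.187135, 84.536855) px
Planar DLT: solve 8×8 A·h = b for H (H[2,2]=1):
  H  [+443.82016 -96.05326 +328.10663]
  H  [-23.68207 +528.04767 +149.73667]
  H  [-0.39031 +0.00872 +1.00000]
B = K⁻¹H; ‖b₁‖=0.792210, ‖b₂‖=0.792210; λ = 2/(‖b₁‖+‖b₂‖) = 1.262291, sign → tz>0 ⇒ λ=+1.262291
r₁ = λ·B[:,0] = (+0.85965,+0.13512,-0.49269); r₂ = λ·B[:,1] = (-0.14910,+0.98876,+0.01101)
r₃ = r₁×r₂ = (+0.48864,+0.06399,+0.87014); SVD([r₁ r₂ r₃]) → R = UVᵀ:
  R  [+0.85965 -0.14910 +0.48864]
  R  [+0.13512 +0.98876 +0.06399]
  R  [-0.49269 +0.01101 +0.87014]
t = (+0.00695, -0.17873, +1.26229) m
tr R = 2.718550; θ = arccos((tr R − 1)/2) = 0.536946 rad = 30.765°
axis k = ((R−Rᵀ)₃₂, (R−Rᵀ)₁₃, (R−Rᵀ)₂₁) / (2 sinθ) = (-0.051789, +0.959238, +0.277815)
rvec = θ·k = (-0.027808, +0.515059, +0.149172)

rvec=(-0.0278, 0.5151, 0.1492) tvec=(0.0069, -0.1787, 1.2623)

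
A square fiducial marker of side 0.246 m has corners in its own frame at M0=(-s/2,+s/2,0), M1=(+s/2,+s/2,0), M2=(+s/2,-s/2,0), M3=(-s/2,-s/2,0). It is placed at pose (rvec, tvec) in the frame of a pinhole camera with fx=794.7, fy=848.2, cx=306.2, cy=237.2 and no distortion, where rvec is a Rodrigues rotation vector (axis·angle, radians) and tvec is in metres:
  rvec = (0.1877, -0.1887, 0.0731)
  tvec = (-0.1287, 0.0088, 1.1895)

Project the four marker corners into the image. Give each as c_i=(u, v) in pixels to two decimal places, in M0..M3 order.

Intrinsics K: fx=794.7, fy=848.2, cx=306.2, cy=237.2
Marker side s = 0.246 m; corners in marker frame (Z=0):
  M0 = (-0.1230, +0.1230, 0)
  M1 = (+0.1230, +0.1230, 0)
  M2 = (+0.1230, -0.1230, 0)
  M3 = (-0.1230, -0.1230, 0)
rvec = (0.1877, -0.1887, 0.0731), |rvec| = θ = 0.27601 rad = 15.814°
Rodrigues: sinθ=0.27252, 1−cosθ=0.03785; R = I + sinθ·[k]× + (1−cosθ)·[k]×²:
    [+0.97965 -0.08977 -0.17950]
    [+0.05458 +0.97984 -0.19218]
    [+0.19313 +0.17847 +0.96480]
t = (-0.1287, 0.0088, 1.1895) m
M0: Pc = R·M0+t = (-0.26024, +0.12261, +1.18770); u = 794.7·(-0.26024)/1.18770 + 306.2 = 132.0712, v = 848.2·(+0.12261)/1.18770 + 237.2 = 324.7607
M1: Pc = R·M1+t = (-0.01924, +0.13603, +1.23521); u = 794.7·(-0.01924)/1.23521 + 306.2 = 293.8185, v = 848.2·(+0.13603)/1.23521 + 237.2 = 330.6124
M2: Pc = R·M2+t = (+0.00284, -0.10501, +1.19130); u = 794.7·(+0.00284)/1.19130 + 306.2 = 308.0942, v = 848.2·(-0.10501)/1.19130 + 237.2 = 162.4354
M3: Pc = R·M3+t = (-0.23816, -0.11843, +1.14379); u = 794.7·(-0.23816)/1.14379 + 306.2 = 140.7311, v = 848.2·(-0.11843)/1.14379 + 237.2 = 149.3735

c0=(132.07, 324.76) c1=(293.82, 330.61) c2=(308.09, 162.44) c3=(140.73, 149.37)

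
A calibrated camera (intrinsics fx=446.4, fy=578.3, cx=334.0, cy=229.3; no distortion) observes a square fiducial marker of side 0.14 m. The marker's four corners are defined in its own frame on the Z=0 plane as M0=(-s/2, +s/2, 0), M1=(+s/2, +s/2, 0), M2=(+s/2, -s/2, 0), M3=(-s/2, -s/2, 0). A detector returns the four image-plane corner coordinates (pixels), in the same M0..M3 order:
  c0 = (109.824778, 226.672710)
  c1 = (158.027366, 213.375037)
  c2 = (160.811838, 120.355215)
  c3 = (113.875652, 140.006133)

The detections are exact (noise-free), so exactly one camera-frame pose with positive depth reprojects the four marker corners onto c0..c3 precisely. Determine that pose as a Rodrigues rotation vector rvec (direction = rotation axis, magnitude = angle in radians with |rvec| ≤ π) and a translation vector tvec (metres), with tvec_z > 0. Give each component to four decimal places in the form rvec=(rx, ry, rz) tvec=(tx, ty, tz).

rvec=(-0.1855, 0.5075, -0.0910) tvec=(-0.3869, -0.0818, 0.8668)

Intrinsics K: fx=446.4, fy=578.3, cx=334.0, cy=229.3
Marker side s = 0.14 m; corners in marker frame (Z=0):
  M0 = (-0.0700, +0.0700, 0)
  M1 = (+0.0700, +0.0700, 0)
  M2 = (+0.0700, -0.0700, 0)
  M3 = (-0.0700, -0.0700, 0)
Detected image corners:
  c0 = (109.824778, 226.672710) px
  c1 = (158.027366, 213.375037) px
  c2 = (160.811838, 120.355215) px
  c3 = (113.875652, 140.006133) px
Planar DLT: solve 8×8 A·h = b for H (H[2,2]=1):
  H  [+265.49152 -55.70955 +134.75134]
  H  [-213.85106 +600.68705 +174.69620]
  H  [-0.54718 -0.22947 +1.00000]
B = K⁻¹H; ‖b₁‖=1.153723, ‖b₂‖=1.153723; λ = 2/(‖b₁‖+‖b₂‖) = 0.866759, sign → tz>0 ⇒ λ=+0.866759
r₁ = λ·B[:,0] = (+0.87035,-0.13247,-0.47428); r₂ = λ·B[:,1] = (+0.04065,+0.97918,-0.19890)
r₃ = r₁×r₂ = (+0.49075,+0.15383,+0.85761); SVD([r₁ r₂ r₃]) → R = UVᵀ:
  R  [+0.87035 +0.04065 +0.49075]
  R  [-0.13247 +0.97918 +0.15383]
  R  [-0.47428 -0.19890 +0.85761]
t = (-0.38687, -0.08184, +0.86676) m
tr R = 2.707144; θ = arccos((tr R − 1)/2) = 0.547992 rad = 31.398°
axis k = ((R−Rᵀ)₃₂, (R−Rᵀ)₁₃, (R−Rᵀ)₂₁) / (2 sinθ) = (-0.338528, +0.926172, -0.166144)
rvec = θ·k = (-0.185511, +0.507535, -0.091046)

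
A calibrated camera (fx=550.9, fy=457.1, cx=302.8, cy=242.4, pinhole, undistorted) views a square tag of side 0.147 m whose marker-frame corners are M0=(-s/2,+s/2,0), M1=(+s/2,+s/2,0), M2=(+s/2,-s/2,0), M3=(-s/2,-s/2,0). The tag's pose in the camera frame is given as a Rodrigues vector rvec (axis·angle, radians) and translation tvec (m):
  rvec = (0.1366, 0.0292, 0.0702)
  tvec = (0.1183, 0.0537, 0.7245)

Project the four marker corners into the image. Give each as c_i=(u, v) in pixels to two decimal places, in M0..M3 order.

Intrinsics K: fx=550.9, fy=457.1, cx=302.8, cy=242.4
Marker side s = 0.147 m; corners in marker frame (Z=0):
  M0 = (-0.0735, +0.0735, 0)
  M1 = (+0.0735, +0.0735, 0)
  M2 = (+0.0735, -0.0735, 0)
  M3 = (-0.0735, -0.0735, 0)
rvec = (0.1366, 0.0292, 0.0702), |rvec| = θ = 0.15633 rad = 8.957°
Rodrigues: sinθ=0.15570, 1−cosθ=0.01220; R = I + sinθ·[k]× + (1−cosθ)·[k]×²:
    [+0.99712 -0.06792 +0.03387]
    [+0.07190 +0.98823 -0.13502]
    [-0.02430 +0.13707 +0.99026]
t = (0.1183, 0.0537, 0.7245) m
M0: Pc = R·M0+t = (+0.04002, +0.12105, +0.73636); u = 550.9·(+0.04002)/0.73636 + 302.8 = 332.7402, v = 457.1·(+0.12105)/0.73636 + 242.4 = 317.5425
M1: Pc = R·M1+t = (+0.18660, +0.13162, +0.73279); u = 550.9·(+0.18660)/0.73279 + 302.8 = 443.0799, v = 457.1·(+0.13162)/0.73279 + 242.4 = 324.5021
M2: Pc = R·M2+t = (+0.19658, -0.01365, +0.71264); u = 550.9·(+0.19658)/0.71264 + 302.8 = 454.7648, v = 457.1·(-0.01365)/0.71264 + 242.4 = 233.6447
M3: Pc = R·M3+t = (+0.05000, -0.02422, +0.71621); u = 550.9·(+0.05000)/0.71621 + 302.8 = 341.2627, v = 457.1·(-0.02422)/0.71621 + 242.4 = 226.9424

c0=(332.74, 317.54) c1=(443.08, 324.50) c2=(454.76, 233.64) c3=(341.26, 226.94)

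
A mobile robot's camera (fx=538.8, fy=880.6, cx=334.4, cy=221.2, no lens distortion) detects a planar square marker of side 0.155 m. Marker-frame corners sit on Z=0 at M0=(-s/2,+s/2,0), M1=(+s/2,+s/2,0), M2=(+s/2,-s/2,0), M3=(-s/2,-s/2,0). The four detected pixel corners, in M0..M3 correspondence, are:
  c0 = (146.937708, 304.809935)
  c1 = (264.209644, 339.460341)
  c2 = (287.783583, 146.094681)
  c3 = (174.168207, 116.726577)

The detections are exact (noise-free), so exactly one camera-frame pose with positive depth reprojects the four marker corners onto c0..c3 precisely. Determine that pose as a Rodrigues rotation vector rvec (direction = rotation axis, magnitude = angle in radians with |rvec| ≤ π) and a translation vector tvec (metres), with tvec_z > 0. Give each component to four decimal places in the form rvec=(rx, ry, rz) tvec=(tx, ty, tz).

rvec=(-0.1724, 0.0831, 0.1712) tvec=(-0.1504, 0.0029, 0.6955)

Intrinsics K: fx=538.8, fy=880.6, cx=334.4, cy=221.2
Marker side s = 0.155 m; corners in marker frame (Z=0):
  M0 = (-0.0775, +0.0775, 0)
  M1 = (+0.0775, +0.0775, 0)
  M2 = (+0.0775, -0.0775, 0)
  M3 = (-0.0775, -0.0775, 0)
Detected image corners:
  c0 = (146.937708, 304.809935) px
  c1 = (264.209644, 339.460341) px
  c2 = (287.783583, 146.094681) px
  c3 = (174.168207, 116.726577) px
Planar DLT: solve 8×8 A·h = b for H (H[2,2]=1):
  H  [+714.18913 -215.30451 +217.88318]
  H  [+174.62384 +1177.00794 +224.86347]
  H  [-0.13925 -0.23499 +1.00000]
B = K⁻¹H; ‖b₁‖=1.437839, ‖b₂‖=1.437839; λ = 2/(‖b₁‖+‖b₂‖) = 0.695488, sign → tz>0 ⇒ λ=+0.695488
r₁ = λ·B[:,0] = (+0.98199,+0.16224,-0.09684); r₂ = λ·B[:,1] = (-0.17649,+0.97064,-0.16343)
r₃ = r₁×r₂ = (+0.06749,+0.17758,+0.98179); SVD([r₁ r₂ r₃]) → R = UVᵀ:
  R  [+0.98199 -0.17649 +0.06749]
  R  [+0.16224 +0.97064 +0.17758]
  R  [-0.09684 -0.16343 +0.98179]
t = (-0.15040, +0.00289, +0.69549) m
tr R = 2.934418; θ = arccos((tr R − 1)/2) = 0.256796 rad = 14.713°
axis k = ((R−Rᵀ)₃₂, (R−Rᵀ)₁₃, (R−Rᵀ)₂₁) / (2 sinθ) = (-0.671326, +0.323504, +0.666833)
rvec = θ·k = (-0.172394, +0.083074, +0.171240)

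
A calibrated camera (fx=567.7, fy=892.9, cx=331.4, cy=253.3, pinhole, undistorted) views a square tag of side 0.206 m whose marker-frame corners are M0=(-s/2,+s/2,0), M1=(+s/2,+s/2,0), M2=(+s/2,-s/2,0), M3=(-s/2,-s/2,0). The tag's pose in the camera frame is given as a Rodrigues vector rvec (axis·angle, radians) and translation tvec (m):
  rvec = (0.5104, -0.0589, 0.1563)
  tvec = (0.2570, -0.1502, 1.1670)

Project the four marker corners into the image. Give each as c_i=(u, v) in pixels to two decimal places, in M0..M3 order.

Intrinsics K: fx=567.7, fy=892.9, cx=331.4, cy=253.3
Marker side s = 0.206 m; corners in marker frame (Z=0):
  M0 = (-0.1030, +0.1030, 0)
  M1 = (+0.1030, +0.1030, 0)
  M2 = (+0.1030, -0.1030, 0)
  M3 = (-0.1030, -0.1030, 0)
rvec = (0.5104, -0.0589, 0.1563), |rvec| = θ = 0.53704 rad = 30.770°
Rodrigues: sinθ=0.51159, 1−cosθ=0.14077; R = I + sinθ·[k]× + (1−cosθ)·[k]×²:
    [+0.98638 -0.16357 -0.01717]
    [+0.13422 +0.86092 -0.49071]
    [+0.09505 +0.48172 +0.87115]
t = (0.2570, -0.1502, 1.1670) m
M0: Pc = R·M0+t = (+0.13856, -0.07535, +1.20683); u = 567.7·(+0.13856)/1.20683 + 331.4 = 396.5773, v = 892.9·(-0.07535)/1.20683 + 253.3 = 197.5507
M1: Pc = R·M1+t = (+0.34175, -0.04770, +1.22641); u = 567.7·(+0.34175)/1.22641 + 331.4 = 489.5949, v = 892.9·(-0.04770)/1.22641 + 253.3 = 218.5713
M2: Pc = R·M2+t = (+0.37544, -0.22505, +1.12717); u = 567.7·(+0.37544)/1.12717 + 331.4 = 520.4927, v = 892.9·(-0.22505)/1.12717 + 253.3 = 75.0244
M3: Pc = R·M3+t = (+0.17225, -0.25270, +1.10759); u = 567.7·(+0.17225)/1.10759 + 331.4 = 419.6873, v = 892.9·(-0.25270)/1.10759 + 253.3 = 49.5828

c0=(396.58, 197.55) c1=(489.59, 218.57) c2=(520.49, 75.02) c3=(419.69, 49.58)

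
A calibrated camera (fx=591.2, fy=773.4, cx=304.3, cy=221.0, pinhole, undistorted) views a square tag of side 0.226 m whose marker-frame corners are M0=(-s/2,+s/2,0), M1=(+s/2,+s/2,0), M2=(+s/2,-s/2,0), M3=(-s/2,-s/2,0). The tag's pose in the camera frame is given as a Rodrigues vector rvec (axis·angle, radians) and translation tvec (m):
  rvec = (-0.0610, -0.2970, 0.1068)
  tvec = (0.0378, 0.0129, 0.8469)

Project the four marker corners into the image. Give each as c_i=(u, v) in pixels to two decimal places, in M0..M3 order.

Intrinsics K: fx=591.2, fy=773.4, cx=304.3, cy=221.0
Marker side s = 0.226 m; corners in marker frame (Z=0):
  M0 = (-0.1130, +0.1130, 0)
  M1 = (+0.1130, +0.1130, 0)
  M2 = (+0.1130, -0.1130, 0)
  M3 = (-0.1130, -0.1130, 0)
rvec = (-0.0610, -0.2970, 0.1068), |rvec| = θ = 0.32146 rad = 18.418°
Rodrigues: sinθ=0.31595, 1−cosθ=0.05122; R = I + sinθ·[k]× + (1−cosθ)·[k]×²:
    [+0.95062 -0.09599 -0.29514]
    [+0.11395 +0.99250 +0.04423]
    [+0.28868 -0.07568 +0.95443]
t = (0.0378, 0.0129, 0.8469) m
M0: Pc = R·M0+t = (-0.08047, +0.11218, +0.80573); u = 591.2·(-0.08047)/0.80573 + 304.3 = 245.2577, v = 773.4·(+0.11218)/0.80573 + 221.0 = 328.6755
M1: Pc = R·M1+t = (+0.13437, +0.13793, +0.87097); u = 591.2·(+0.13437)/0.87097 + 304.3 = 395.5104, v = 773.4·(+0.13793)/0.87097 + 221.0 = 343.4777
M2: Pc = R·M2+t = (+0.15607, -0.08638, +0.88807); u = 591.2·(+0.15607)/0.88807 + 304.3 = 408.1954, v = 773.4·(-0.08638)/0.88807 + 221.0 = 145.7772
M3: Pc = R·M3+t = (-0.05877, -0.11213, +0.82283); u = 591.2·(-0.05877)/0.82283 + 304.3 = 262.0717, v = 773.4·(-0.11213)/0.82283 + 221.0 = 115.6069

c0=(245.26, 328.68) c1=(395.51, 343.48) c2=(408.20, 145.78) c3=(262.07, 115.61)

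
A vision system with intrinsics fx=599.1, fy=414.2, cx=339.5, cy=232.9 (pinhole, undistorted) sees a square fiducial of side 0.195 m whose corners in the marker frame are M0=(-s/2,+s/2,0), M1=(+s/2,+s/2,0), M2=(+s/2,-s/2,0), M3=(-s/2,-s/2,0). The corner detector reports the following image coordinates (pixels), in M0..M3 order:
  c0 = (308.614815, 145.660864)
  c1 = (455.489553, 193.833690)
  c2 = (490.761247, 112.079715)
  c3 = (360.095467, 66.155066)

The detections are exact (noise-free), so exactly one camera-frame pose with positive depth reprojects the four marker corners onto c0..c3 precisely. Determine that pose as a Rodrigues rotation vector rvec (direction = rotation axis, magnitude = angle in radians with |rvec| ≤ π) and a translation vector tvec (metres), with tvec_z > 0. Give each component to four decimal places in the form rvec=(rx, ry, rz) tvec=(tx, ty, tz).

Intrinsics K: fx=599.1, fy=414.2, cx=339.5, cy=232.9
Marker side s = 0.195 m; corners in marker frame (Z=0):
  M0 = (-0.0975, +0.0975, 0)
  M1 = (+0.0975, +0.0975, 0)
  M2 = (+0.0975, -0.0975, 0)
  M3 = (-0.0975, -0.0975, 0)
Detected image corners:
  c0 = (308.614815, 145.660864) px
  c1 = (455.489553, 193.833690) px
  c2 = (490.761247, 112.079715) px
  c3 = (360.095467, 66.155066) px
Planar DLT: solve 8×8 A·h = b for H (H[2,2]=1):
  H  [+779.95991 -441.52905 +406.07314]
  H  [+263.57827 +343.12221 +127.69311]
  H  [+0.17468 -0.54440 +1.00000]
B = K⁻¹H; ‖b₁‖=1.329313, ‖b₂‖=1.329313; λ = 2/(‖b₁‖+‖b₂‖) = 0.752269, sign → tz>0 ⇒ λ=+0.752269
r₁ = λ·B[:,0] = (+0.90490,+0.40482,+0.13140); r₂ = λ·B[:,1] = (-0.32234,+0.85345,-0.40953)
r₃ = r₁×r₂ = (-0.27793,+0.32823,+0.90278); SVD([r₁ r₂ r₃]) → R = UVᵀ:
  R  [+0.90490 -0.32234 -0.27793]
  R  [+0.40482 +0.85345 +0.32823]
  R  [+0.13140 -0.40953 +0.90278]
t = (+0.08359, -0.19108, +0.75227) m
tr R = 2.661139; θ = arccos((tr R − 1)/2) = 0.590666 rad = 33.843°
axis k = ((R−Rᵀ)₃₂, (R−Rᵀ)₁₃, (R−Rᵀ)₂₁) / (2 sinθ) = (-0.662368, -0.367505, +0.652847)
rvec = θ·k = (-0.391238, -0.217073, +0.385615)

rvec=(-0.3912, -0.2171, 0.3856) tvec=(0.0836, -0.1911, 0.7523)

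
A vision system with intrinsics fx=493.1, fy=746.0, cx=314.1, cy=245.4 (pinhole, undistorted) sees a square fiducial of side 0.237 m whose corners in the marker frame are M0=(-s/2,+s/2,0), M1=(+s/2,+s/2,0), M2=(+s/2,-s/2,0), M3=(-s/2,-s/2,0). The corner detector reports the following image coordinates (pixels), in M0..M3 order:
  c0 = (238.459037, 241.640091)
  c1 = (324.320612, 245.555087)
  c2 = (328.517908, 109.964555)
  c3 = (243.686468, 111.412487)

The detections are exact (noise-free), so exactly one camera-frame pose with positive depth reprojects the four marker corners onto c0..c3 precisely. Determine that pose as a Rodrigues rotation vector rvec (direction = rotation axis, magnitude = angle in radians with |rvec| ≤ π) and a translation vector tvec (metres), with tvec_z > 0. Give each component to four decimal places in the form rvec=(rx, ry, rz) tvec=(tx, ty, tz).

Intrinsics K: fx=493.1, fy=746.0, cx=314.1, cy=245.4
Marker side s = 0.237 m; corners in marker frame (Z=0):
  M0 = (-0.1185, +0.1185, 0)
  M1 = (+0.1185, +0.1185, 0)
  M2 = (+0.1185, -0.1185, 0)
  M3 = (-0.1185, -0.1185, 0)
Detected image corners:
  c0 = (238.459037, 241.640091) px
  c1 = (324.320612, 245.555087) px
  c2 = (328.517908, 109.964555) px
  c3 = (243.686468, 111.412487) px
Planar DLT: solve 8×8 A·h = b for H (H[2,2]=1):
  H  [+311.94603 -37.03642 +282.90473]
  H  [-24.93636 +549.88886 +176.65581]
  H  [-0.16970 -0.06030 +1.00000]
B = K⁻¹H; ‖b₁‖=0.760236, ‖b₂‖=0.760236; λ = 2/(‖b₁‖+‖b₂‖) = 1.315381, sign → tz>0 ⇒ λ=+1.315381
r₁ = λ·B[:,0] = (+0.97432,+0.02946,-0.22321); r₂ = λ·B[:,1] = (-0.04827,+0.99568,-0.07931)
r₃ = r₁×r₂ = (+0.21991,+0.08805,+0.97154); SVD([r₁ r₂ r₃]) → R = UVᵀ:
  R  [+0.97432 -0.04827 +0.21991]
  R  [+0.02946 +0.99568 +0.08805]
  R  [-0.22321 -0.07931 +0.97154]
t = (-0.08322, -0.12121, +1.31538) m
tr R = 2.941542; θ = arccos((tr R − 1)/2) = 0.242374 rad = 13.887°
axis k = ((R−Rᵀ)₃₂, (R−Rᵀ)₁₃, (R−Rᵀ)₂₁) / (2 sinθ) = (-0.348673, +0.923149, +0.161938)
rvec = θ·k = (-0.084509, +0.223748, +0.039250)

rvec=(-0.0845, 0.2237, 0.0392) tvec=(-0.0832, -0.1212, 1.3154)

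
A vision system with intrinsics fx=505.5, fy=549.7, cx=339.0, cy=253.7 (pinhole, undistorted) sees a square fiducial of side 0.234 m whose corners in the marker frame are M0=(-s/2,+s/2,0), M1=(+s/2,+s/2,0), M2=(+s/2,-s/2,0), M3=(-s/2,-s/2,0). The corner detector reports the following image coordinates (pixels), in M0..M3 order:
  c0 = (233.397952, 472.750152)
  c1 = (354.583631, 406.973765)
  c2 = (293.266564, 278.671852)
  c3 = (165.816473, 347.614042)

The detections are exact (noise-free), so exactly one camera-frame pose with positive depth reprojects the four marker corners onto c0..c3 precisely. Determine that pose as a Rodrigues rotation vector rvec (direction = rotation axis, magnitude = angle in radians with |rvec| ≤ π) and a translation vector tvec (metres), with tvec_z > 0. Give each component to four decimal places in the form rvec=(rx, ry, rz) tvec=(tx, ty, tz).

Intrinsics K: fx=505.5, fy=549.7, cx=339.0, cy=253.7
Marker side s = 0.234 m; corners in marker frame (Z=0):
  M0 = (-0.1170, +0.1170, 0)
  M1 = (+0.1170, +0.1170, 0)
  M2 = (+0.1170, -0.1170, 0)
  M3 = (-0.1170, -0.1170, 0)
Detected image corners:
  c0 = (233.397952, 472.750152) px
  c1 = (354.583631, 406.973765) px
  c2 = (293.266564, 278.671852) px
  c3 = (165.816473, 347.614042) px
Planar DLT: solve 8×8 A·h = b for H (H[2,2]=1):
  H  [+532.52170 +330.96466 +262.61018]
  H  [-285.41823 +621.43729 +378.05179]
  H  [+0.00604 +0.21221 +1.00000]
B = K⁻¹H; ‖b₁‖=1.172086, ‖b₂‖=1.172086; λ = 2/(‖b₁‖+‖b₂‖) = 0.853180, sign → tz>0 ⇒ λ=+0.853180
r₁ = λ·B[:,0] = (+0.89533,-0.44537,+0.00515); r₂ = λ·B[:,1] = (+0.43718,+0.88096,+0.18105)
r₃ = r₁×r₂ = (-0.08518,-0.15985,+0.98346); SVD([r₁ r₂ r₃]) → R = UVᵀ:
  R  [+0.89533 +0.43718 -0.08518]
  R  [-0.44537 +0.88096 -0.15985]
  R  [+0.00515 +0.18105 +0.98346]
t = (-0.12893, +0.19300, +0.85318) m
tr R = 2.759752; θ = arccos((tr R − 1)/2) = 0.495195 rad = 28.373°
axis k = ((R−Rᵀ)₃₂, (R−Rᵀ)₁₃, (R−Rᵀ)₂₁) / (2 sinθ) = (+0.358695, -0.095043, -0.928604)
rvec = θ·k = (+0.177624, -0.047065, -0.459840)

rvec=(0.1776, -0.0471, -0.4598) tvec=(-0.1289, 0.1930, 0.8532)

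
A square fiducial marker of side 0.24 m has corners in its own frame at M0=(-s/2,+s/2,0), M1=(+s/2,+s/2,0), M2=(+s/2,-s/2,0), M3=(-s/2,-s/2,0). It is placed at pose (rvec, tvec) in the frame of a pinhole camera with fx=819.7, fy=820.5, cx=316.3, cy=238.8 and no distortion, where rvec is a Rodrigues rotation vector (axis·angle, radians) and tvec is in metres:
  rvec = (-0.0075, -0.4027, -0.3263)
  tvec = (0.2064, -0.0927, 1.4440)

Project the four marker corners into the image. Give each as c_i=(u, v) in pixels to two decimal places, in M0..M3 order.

Intrinsics K: fx=819.7, fy=820.5, cx=316.3, cy=238.8
Marker side s = 0.24 m; corners in marker frame (Z=0):
  M0 = (-0.1200, +0.1200, 0)
  M1 = (+0.1200, +0.1200, 0)
  M2 = (+0.1200, -0.1200, 0)
  M3 = (-0.1200, -0.1200, 0)
rvec = (-0.0075, -0.4027, -0.3263), |rvec| = θ = 0.51836 rad = 29.700°
Rodrigues: sinθ=0.49545, 1−cosθ=0.13137; R = I + sinθ·[k]× + (1−cosθ)·[k]×²:
    [+0.86866 +0.31336 -0.38371]
    [-0.31041 +0.94792 +0.07141]
    [+0.38610 +0.05707 +0.92069]
t = (0.2064, -0.0927, 1.4440) m
M0: Pc = R·M0+t = (+0.13976, +0.05830, +1.40452); u = 819.7·(+0.13976)/1.40452 + 316.3 = 397.8685, v = 820.5·(+0.05830)/1.40452 + 238.8 = 272.8574
M1: Pc = R·M1+t = (+0.34824, -0.01620, +1.49718); u = 819.7·(+0.34824)/1.49718 + 316.3 = 506.9612, v = 820.5·(-0.01620)/1.49718 + 238.8 = 229.9227
M2: Pc = R·M2+t = (+0.27304, -0.24370, +1.48348); u = 819.7·(+0.27304)/1.48348 + 316.3 = 467.1664, v = 820.5·(-0.24370)/1.48348 + 238.8 = 104.0126
M3: Pc = R·M3+t = (+0.06456, -0.16920, +1.39082); u = 819.7·(+0.06456)/1.39082 + 316.3 = 354.3480, v = 820.5·(-0.16920)/1.39082 + 238.8 = 138.9812

c0=(397.87, 272.86) c1=(506.96, 229.92) c2=(467.17, 104.01) c3=(354.35, 138.98)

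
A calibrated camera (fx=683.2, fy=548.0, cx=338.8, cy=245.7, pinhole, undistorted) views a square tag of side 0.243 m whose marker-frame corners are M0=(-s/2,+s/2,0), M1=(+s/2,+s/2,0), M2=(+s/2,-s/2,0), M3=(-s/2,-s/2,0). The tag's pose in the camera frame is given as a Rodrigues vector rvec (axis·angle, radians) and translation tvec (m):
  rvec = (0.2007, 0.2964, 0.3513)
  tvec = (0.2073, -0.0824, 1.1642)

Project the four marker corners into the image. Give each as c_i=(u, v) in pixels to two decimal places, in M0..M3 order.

Intrinsics K: fx=683.2, fy=548.0, cx=338.8, cy=245.7
Marker side s = 0.243 m; corners in marker frame (Z=0):
  M0 = (-0.1215, +0.1215, 0)
  M1 = (+0.1215, +0.1215, 0)
  M2 = (+0.1215, -0.1215, 0)
  M3 = (-0.1215, -0.1215, 0)
rvec = (0.2007, 0.2964, 0.3513), |rvec| = θ = 0.50154 rad = 28.736°
Rodrigues: sinθ=0.48078, 1−cosθ=0.12316; R = I + sinθ·[k]× + (1−cosθ)·[k]×²:
    [+0.89656 -0.30763 +0.31865]
    [+0.36588 +0.91986 -0.14141]
    [-0.24961 +0.24337 +0.93727]
t = (0.2073, -0.0824, 1.1642) m
M0: Pc = R·M0+t = (+0.06099, -0.01509, +1.22410); u = 683.2·(+0.06099)/1.22410 + 338.8 = 372.8403, v = 548.0·(-0.01509)/1.22410 + 245.7 = 238.9436
M1: Pc = R·M1+t = (+0.27886, +0.07382, +1.16344); u = 683.2·(+0.27886)/1.16344 + 338.8 = 502.5503, v = 548.0·(+0.07382)/1.16344 + 245.7 = 280.4690
M2: Pc = R·M2+t = (+0.35361, -0.14971, +1.10430); u = 683.2·(+0.35361)/1.10430 + 338.8 = 557.5679, v = 548.0·(-0.14971)/1.10430 + 245.7 = 171.4089
M3: Pc = R·M3+t = (+0.13574, -0.23862, +1.16496); u = 683.2·(+0.13574)/1.16496 + 338.8 = 418.4087, v = 548.0·(-0.23862)/1.16496 + 245.7 = 133.4538

c0=(372.84, 238.94) c1=(502.55, 280.47) c2=(557.57, 171.41) c3=(418.41, 133.45)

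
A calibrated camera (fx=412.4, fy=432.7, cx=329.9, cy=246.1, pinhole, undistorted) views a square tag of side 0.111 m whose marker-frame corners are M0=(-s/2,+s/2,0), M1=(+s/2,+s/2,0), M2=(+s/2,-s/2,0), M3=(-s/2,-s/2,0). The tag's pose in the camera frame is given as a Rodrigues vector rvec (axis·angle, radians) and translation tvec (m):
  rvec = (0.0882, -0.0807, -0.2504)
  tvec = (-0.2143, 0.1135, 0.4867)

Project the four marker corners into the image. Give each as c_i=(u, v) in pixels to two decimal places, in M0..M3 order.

Intrinsics K: fx=412.4, fy=432.7, cx=329.9, cy=246.1
Marker side s = 0.111 m; corners in marker frame (Z=0):
  M0 = (-0.0555, +0.0555, 0)
  M1 = (+0.0555, +0.0555, 0)
  M2 = (+0.0555, -0.0555, 0)
  M3 = (-0.0555, -0.0555, 0)
rvec = (0.0882, -0.0807, -0.2504), |rvec| = θ = 0.27747 rad = 15.898°
Rodrigues: sinθ=0.27393, 1−cosθ=0.03825; R = I + sinθ·[k]× + (1−cosθ)·[k]×²:
    [+0.96562 +0.24366 -0.09064]
    [-0.25074 +0.96499 -0.07703]
    [+0.06870 +0.09711 +0.99290]
t = (-0.2143, 0.1135, 0.4867) m
M0: Pc = R·M0+t = (-0.25437, +0.18097, +0.48828); u = 412.4·(-0.25437)/0.48828 + 329.9 = 115.0599, v = 432.7·(+0.18097)/0.48828 + 246.1 = 406.4737
M1: Pc = R·M1+t = (-0.14719, +0.15314, +0.49590); u = 412.4·(-0.14719)/0.49590 + 329.9 = 207.4986, v = 432.7·(+0.15314)/0.49590 + 246.1 = 379.7232
M2: Pc = R·M2+t = (-0.17423, +0.04603, +0.48512); u = 412.4·(-0.17423)/0.48512 + 329.9 = 181.7868, v = 432.7·(+0.04603)/0.48512 + 246.1 = 287.1537
M3: Pc = R·M3+t = (-0.28141, +0.07386, +0.47750); u = 412.4·(-0.28141)/0.47750 + 329.9 = 86.8506, v = 432.7·(+0.07386)/0.47750 + 246.1 = 313.0298

c0=(115.06, 406.47) c1=(207.50, 379.72) c2=(181.79, 287.15) c3=(86.85, 313.03)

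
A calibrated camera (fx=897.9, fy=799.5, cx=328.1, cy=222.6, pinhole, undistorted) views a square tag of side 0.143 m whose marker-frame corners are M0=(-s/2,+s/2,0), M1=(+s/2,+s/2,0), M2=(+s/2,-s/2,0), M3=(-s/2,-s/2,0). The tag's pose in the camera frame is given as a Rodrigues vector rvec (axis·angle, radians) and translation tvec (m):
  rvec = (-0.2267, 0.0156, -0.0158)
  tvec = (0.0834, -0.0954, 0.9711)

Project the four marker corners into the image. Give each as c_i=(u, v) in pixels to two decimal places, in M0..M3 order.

Intrinsics K: fx=897.9, fy=799.5, cx=328.1, cy=222.6
Marker side s = 0.143 m; corners in marker frame (Z=0):
  M0 = (-0.0715, +0.0715, 0)
  M1 = (+0.0715, +0.0715, 0)
  M2 = (+0.0715, -0.0715, 0)
  M3 = (-0.0715, -0.0715, 0)
rvec = (-0.2267, 0.0156, -0.0158), |rvec| = θ = 0.22778 rad = 13.051°
Rodrigues: sinθ=0.22582, 1−cosθ=0.02583; R = I + sinθ·[k]× + (1−cosθ)·[k]×²:
    [+0.99975 +0.01390 +0.01725]
    [-0.01742 +0.97429 +0.22462]
    [-0.01368 -0.22487 +0.97429]
t = (0.0834, -0.0954, 0.9711) m
M0: Pc = R·M0+t = (+0.01291, -0.02449, +0.95600); u = 897.9·(+0.01291)/0.95600 + 328.1 = 340.2269, v = 799.5·(-0.02449)/0.95600 + 222.6 = 202.1171
M1: Pc = R·M1+t = (+0.15588, -0.02698, +0.95404); u = 897.9·(+0.15588)/0.95404 + 328.1 = 474.8035, v = 799.5·(-0.02698)/0.95404 + 222.6 = 199.9870
M2: Pc = R·M2+t = (+0.15389, -0.16631, +0.98620); u = 897.9·(+0.15389)/0.98620 + 328.1 = 468.2099, v = 799.5·(-0.16631)/0.98620 + 222.6 = 87.7765
M3: Pc = R·M3+t = (+0.01092, -0.16382, +0.98816); u = 897.9·(+0.01092)/0.98816 + 328.1 = 338.0257, v = 799.5·(-0.16382)/0.98816 + 222.6 = 90.0594

c0=(340.23, 202.12) c1=(474.80, 199.99) c2=(468.21, 87.78) c3=(338.03, 90.06)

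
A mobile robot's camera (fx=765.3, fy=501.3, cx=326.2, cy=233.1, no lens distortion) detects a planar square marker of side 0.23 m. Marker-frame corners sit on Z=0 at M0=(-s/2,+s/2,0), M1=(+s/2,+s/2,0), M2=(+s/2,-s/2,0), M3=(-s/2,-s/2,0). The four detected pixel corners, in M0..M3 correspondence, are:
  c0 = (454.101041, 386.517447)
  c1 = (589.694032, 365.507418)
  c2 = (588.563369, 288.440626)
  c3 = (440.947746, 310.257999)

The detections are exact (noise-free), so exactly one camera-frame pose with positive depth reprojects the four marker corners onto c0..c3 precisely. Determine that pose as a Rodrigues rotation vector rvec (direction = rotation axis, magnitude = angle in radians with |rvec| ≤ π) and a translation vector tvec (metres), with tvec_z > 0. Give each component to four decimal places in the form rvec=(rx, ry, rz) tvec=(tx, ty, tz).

Intrinsics K: fx=765.3, fy=501.3, cx=326.2, cy=233.1
Marker side s = 0.23 m; corners in marker frame (Z=0):
  M0 = (-0.1150, +0.1150, 0)
  M1 = (+0.1150, +0.1150, 0)
  M2 = (+0.1150, -0.1150, 0)
  M3 = (-0.1150, -0.1150, 0)
Detected image corners:
  c0 = (454.101041, 386.517447) px
  c1 = (589.694032, 365.507418) px
  c2 = (588.563369, 288.440626) px
  c3 = (440.947746, 310.257999) px
Planar DLT: solve 8×8 A·h = b for H (H[2,2]=1):
  H  [+643.86907 +220.74134 +518.93722]
  H  [-73.94124 +457.01931 +339.22594]
  H  [+0.05653 +0.36629 +1.00000]
B = K⁻¹H; ‖b₁‖=0.837418, ‖b₂‖=0.837418; λ = 2/(‖b₁‖+‖b₂‖) = 1.194146, sign → tz>0 ⇒ λ=+1.194146
r₁ = λ·B[:,0] = (+0.97590,-0.20752,+0.06750); r₂ = λ·B[:,1] = (+0.15800,+0.88528,+0.43741)
r₃ = r₁×r₂ = (-0.15053,-0.41620,+0.89673); SVD([r₁ r₂ r₃]) → R = UVᵀ:
  R  [+0.97590 +0.15800 -0.15053]
  R  [-0.20752 +0.88528 -0.41620]
  R  [+0.06750 +0.43741 +0.89673]
t = (+0.30074, +0.25280, +1.19415) m
tr R = 2.757900; θ = arccos((tr R − 1)/2) = 0.497140 rad = 28.484°
axis k = ((R−Rᵀ)₃₂, (R−Rᵀ)₁₃, (R−Rᵀ)₂₁) / (2 sinθ) = (+0.894928, -0.228584, -0.383214)
rvec = θ·k = (+0.444904, -0.113638, -0.190511)

rvec=(0.4449, -0.1136, -0.1905) tvec=(0.3007, 0.2528, 1.1941)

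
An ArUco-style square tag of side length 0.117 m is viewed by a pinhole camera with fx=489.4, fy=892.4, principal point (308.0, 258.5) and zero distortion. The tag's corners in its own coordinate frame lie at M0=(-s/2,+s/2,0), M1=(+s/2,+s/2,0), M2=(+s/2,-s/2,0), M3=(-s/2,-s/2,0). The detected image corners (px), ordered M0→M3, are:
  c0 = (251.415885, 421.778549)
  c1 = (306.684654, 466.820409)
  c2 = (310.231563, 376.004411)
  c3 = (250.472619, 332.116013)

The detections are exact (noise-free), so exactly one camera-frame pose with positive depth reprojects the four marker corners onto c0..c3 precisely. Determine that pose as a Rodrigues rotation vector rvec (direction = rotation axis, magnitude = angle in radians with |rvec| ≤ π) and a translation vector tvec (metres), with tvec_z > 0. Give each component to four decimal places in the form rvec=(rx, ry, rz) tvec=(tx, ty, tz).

rvec=(0.5714, 0.4675, 0.1968) tvec=(-0.0507, 0.1357, 0.8536)

Intrinsics K: fx=489.4, fy=892.4, cx=308.0, cy=258.5
Marker side s = 0.117 m; corners in marker frame (Z=0):
  M0 = (-0.0585, +0.0585, 0)
  M1 = (+0.0585, +0.0585, 0)
  M2 = (+0.0585, -0.0585, 0)
  M3 = (-0.0585, -0.0585, 0)
Detected image corners:
  c0 = (251.415885, 421.778549) px
  c1 = (306.684654, 466.820409) px
  c2 = (310.231563, 376.004411) px
  c3 = (250.472619, 332.116013) px
Planar DLT: solve 8×8 A·h = b for H (H[2,2]=1):
  H  [+369.66232 +173.25456 +278.94735]
  H  [+207.30228 +1033.59935 +400.35179]
  H  [-0.43322 +0.65747 +1.00000]
B = K⁻¹H; ‖b₁‖=1.171507, ‖b₂‖=1.171507; λ = 2/(‖b₁‖+‖b₂‖) = 0.853602, sign → tz>0 ⇒ λ=+0.853602
r₁ = λ·B[:,0] = (+0.87748,+0.30541,-0.36979); r₂ = λ·B[:,1] = (-0.05101,+0.82610,+0.56122)
r₃ = r₁×r₂ = (+0.47688,-0.47360,+0.74046); SVD([r₁ r₂ r₃]) → R = UVᵀ:
  R  [+0.87748 -0.05101 +0.47688]
  R  [+0.30541 +0.82610 -0.47360]
  R  [-0.36979 +0.56122 +0.74046]
t = (-0.05067, +0.13568, +0.85360) m
tr R = 2.444045; θ = arccos((tr R − 1)/2) = 0.764076 rad = 43.778°
axis k = ((R−Rᵀ)₃₂, (R−Rᵀ)₁₃, (R−Rᵀ)₂₁) / (2 sinθ) = (+0.747838, +0.611877, +0.257575)
rvec = θ·k = (+0.571404, +0.467520, +0.196807)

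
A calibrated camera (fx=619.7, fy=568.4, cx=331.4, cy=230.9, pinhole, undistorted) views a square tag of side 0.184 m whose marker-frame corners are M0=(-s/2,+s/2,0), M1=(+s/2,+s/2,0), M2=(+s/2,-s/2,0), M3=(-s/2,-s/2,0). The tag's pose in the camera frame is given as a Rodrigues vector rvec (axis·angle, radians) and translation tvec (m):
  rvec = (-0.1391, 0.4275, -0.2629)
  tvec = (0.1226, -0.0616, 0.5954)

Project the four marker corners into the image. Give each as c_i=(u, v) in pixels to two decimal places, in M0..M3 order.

Intrinsics K: fx=619.7, fy=568.4, cx=331.4, cy=230.9
Marker side s = 0.184 m; corners in marker frame (Z=0):
  M0 = (-0.0920, +0.0920, 0)
  M1 = (+0.0920, +0.0920, 0)
  M2 = (+0.0920, -0.0920, 0)
  M3 = (-0.0920, -0.0920, 0)
rvec = (-0.1391, 0.4275, -0.2629), |rvec| = θ = 0.52079 rad = 29.839°
Rodrigues: sinθ=0.49756, 1−cosθ=0.13257; R = I + sinθ·[k]× + (1−cosθ)·[k]×²:
    [+0.87688 +0.22211 +0.42631]
    [-0.28024 +0.95676 +0.07796]
    [-0.39056 -0.18783 +0.90121]
t = (0.1226, -0.0616, 0.5954) m
M0: Pc = R·M0+t = (+0.06236, +0.05220, +0.61405); u = 619.7·(+0.06236)/0.61405 + 331.4 = 394.3344, v = 568.4·(+0.05220)/0.61405 + 230.9 = 279.2230
M1: Pc = R·M1+t = (+0.22371, +0.00064, +0.54219); u = 619.7·(+0.22371)/0.54219 + 331.4 = 587.0891, v = 568.4·(+0.00064)/0.54219 + 230.9 = 231.5703
M2: Pc = R·M2+t = (+0.18284, -0.17540, +0.57675); u = 619.7·(+0.18284)/0.57675 + 331.4 = 527.8555, v = 568.4·(-0.17540)/0.57675 + 230.9 = 58.0351
M3: Pc = R·M3+t = (+0.02149, -0.12384, +0.64861); u = 619.7·(+0.02149)/0.64861 + 331.4 = 351.9345, v = 568.4·(-0.12384)/0.64861 + 230.9 = 122.3755

c0=(394.33, 279.22) c1=(587.09, 231.57) c2=(527.86, 58.04) c3=(351.93, 122.38)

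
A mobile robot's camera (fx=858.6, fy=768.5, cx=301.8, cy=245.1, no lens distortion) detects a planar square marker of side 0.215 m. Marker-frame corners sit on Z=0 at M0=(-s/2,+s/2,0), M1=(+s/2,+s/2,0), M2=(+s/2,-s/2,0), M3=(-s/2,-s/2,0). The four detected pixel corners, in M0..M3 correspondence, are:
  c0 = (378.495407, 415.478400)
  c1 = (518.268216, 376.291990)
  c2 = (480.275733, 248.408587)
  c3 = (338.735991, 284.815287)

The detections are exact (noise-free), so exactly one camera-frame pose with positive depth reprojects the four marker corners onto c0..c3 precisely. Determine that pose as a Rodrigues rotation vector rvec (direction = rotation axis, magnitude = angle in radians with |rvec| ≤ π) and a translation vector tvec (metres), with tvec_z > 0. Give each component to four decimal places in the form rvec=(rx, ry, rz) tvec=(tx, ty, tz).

Intrinsics K: fx=858.6, fy=768.5, cx=301.8, cy=245.1
Marker side s = 0.215 m; corners in marker frame (Z=0):
  M0 = (-0.1075, +0.1075, 0)
  M1 = (+0.1075, +0.1075, 0)
  M2 = (+0.1075, -0.1075, 0)
  M3 = (-0.1075, -0.1075, 0)
Detected image corners:
  c0 = (378.495407, 415.478400) px
  c1 = (518.268216, 376.291990) px
  c2 = (480.275733, 248.408587) px
  c3 = (338.735991, 284.815287) px
Planar DLT: solve 8×8 A·h = b for H (H[2,2]=1):
  H  [+700.67449 +192.98859 +429.82244]
  H  [-139.93020 +610.63099 +331.22639]
  H  [+0.10834 +0.02848 +1.00000]
B = K⁻¹H; ‖b₁‖=0.814818, ‖b₂‖=0.814818; λ = 2/(‖b₁‖+‖b₂‖) = 1.227268, sign → tz>0 ⇒ λ=+1.227268
r₁ = λ·B[:,0] = (+0.95480,-0.26587,+0.13296); r₂ = λ·B[:,1] = (+0.26357,+0.96401,+0.03496)
r₃ = r₁×r₂ = (-0.13747,+0.00167,+0.99050); SVD([r₁ r₂ r₃]) → R = UVᵀ:
  R  [+0.95480 +0.26357 -0.13747]
  R  [-0.26587 +0.96401 +0.00167]
  R  [+0.13296 +0.03496 +0.99050]
t = (+0.18299, +0.13754, +1.22727) m
tr R = 2.909307; θ = arccos((tr R − 1)/2) = 0.302302 rad = 17.321°
axis k = ((R−Rᵀ)₃₂, (R−Rᵀ)₁₃, (R−Rᵀ)₂₁) / (2 sinθ) = (+0.055909, -0.454176, -0.889156)
rvec = θ·k = (+0.016902, -0.137298, -0.268794)

rvec=(0.0169, -0.1373, -0.2688) tvec=(0.1830, 0.1375, 1.2273)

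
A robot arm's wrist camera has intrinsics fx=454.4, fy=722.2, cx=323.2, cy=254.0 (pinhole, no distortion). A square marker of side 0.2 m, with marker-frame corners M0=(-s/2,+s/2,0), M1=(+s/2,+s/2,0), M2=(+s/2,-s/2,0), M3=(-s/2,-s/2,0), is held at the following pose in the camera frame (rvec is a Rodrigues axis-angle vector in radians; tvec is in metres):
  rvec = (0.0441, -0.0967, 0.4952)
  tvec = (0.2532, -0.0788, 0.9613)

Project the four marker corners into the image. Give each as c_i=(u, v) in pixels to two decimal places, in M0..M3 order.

c0=(379.48, 225.11) c1=(460.01, 295.78) c2=(505.18, 165.02) c3=(425.32, 91.22)

Intrinsics K: fx=454.4, fy=722.2, cx=323.2, cy=254.0
Marker side s = 0.2 m; corners in marker frame (Z=0):
  M0 = (-0.1000, +0.1000, 0)
  M1 = (+0.1000, +0.1000, 0)
  M2 = (+0.1000, -0.1000, 0)
  M3 = (-0.1000, -0.1000, 0)
rvec = (0.0441, -0.0967, 0.4952), |rvec| = θ = 0.50648 rad = 29.019°
Rodrigues: sinθ=0.48510, 1−cosθ=0.12554; R = I + sinθ·[k]× + (1−cosθ)·[k]×²:
    [+0.87541 -0.47639 -0.08193]
    [+0.47221 +0.87904 -0.06567]
    [+0.10331 +0.01880 +0.99447]
t = (0.2532, -0.0788, 0.9613) m
M0: Pc = R·M0+t = (+0.11802, -0.03812, +0.95285); u = 454.4·(+0.11802)/0.95285 + 323.2 = 379.4822, v = 722.2·(-0.03812)/0.95285 + 254.0 = 225.1093
M1: Pc = R·M1+t = (+0.29310, +0.05632, +0.97351); u = 454.4·(+0.29310)/0.97351 + 323.2 = 460.0097, v = 722.2·(+0.05632)/0.97351 + 254.0 = 295.7845
M2: Pc = R·M2+t = (+0.38838, -0.11948, +0.96975); u = 454.4·(+0.38838)/0.96975 + 323.2 = 505.1847, v = 722.2·(-0.11948)/0.96975 + 254.0 = 165.0181
M3: Pc = R·M3+t = (+0.21330, -0.21392, +0.94909); u = 454.4·(+0.21330)/0.94909 + 323.2 = 425.3215, v = 722.2·(-0.21392)/0.94909 + 254.0 = 91.2161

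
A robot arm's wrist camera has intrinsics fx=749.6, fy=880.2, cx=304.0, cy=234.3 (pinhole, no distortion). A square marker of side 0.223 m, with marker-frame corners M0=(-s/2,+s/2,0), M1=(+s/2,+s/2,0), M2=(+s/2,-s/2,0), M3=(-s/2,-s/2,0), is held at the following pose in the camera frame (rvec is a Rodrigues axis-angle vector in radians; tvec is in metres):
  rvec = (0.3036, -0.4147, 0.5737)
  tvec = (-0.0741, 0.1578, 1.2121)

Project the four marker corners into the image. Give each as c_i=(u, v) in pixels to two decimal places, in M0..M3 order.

c0=(161.89, 380.47) c1=(272.59, 439.11) c2=(349.35, 318.98) c3=(242.02, 247.78)

Intrinsics K: fx=749.6, fy=880.2, cx=304.0, cy=234.3
Marker side s = 0.223 m; corners in marker frame (Z=0):
  M0 = (-0.1115, +0.1115, 0)
  M1 = (+0.1115, +0.1115, 0)
  M2 = (+0.1115, -0.1115, 0)
  M3 = (-0.1115, -0.1115, 0)
rvec = (0.3036, -0.4147, 0.5737), |rvec| = θ = 0.77025 rad = 44.132°
Rodrigues: sinθ=0.69631, 1−cosθ=0.28226; R = I + sinθ·[k]× + (1−cosθ)·[k]×²:
    [+0.76159 -0.57853 -0.29203]
    [+0.45873 +0.79956 -0.38765]
    [+0.45776 +0.16127 +0.87433]
t = (-0.0741, 0.1578, 1.2121) m
M0: Pc = R·M0+t = (-0.22352, +0.19580, +1.17904); u = 749.6·(-0.22352)/1.17904 + 304.0 = 161.8901, v = 880.2·(+0.19580)/1.17904 + 234.3 = 380.4740
M1: Pc = R·M1+t = (-0.05369, +0.29810, +1.28112); u = 749.6·(-0.05369)/1.28112 + 304.0 = 272.5860, v = 880.2·(+0.29810)/1.28112 + 234.3 = 439.1104
M2: Pc = R·M2+t = (+0.07532, +0.11980, +1.24516); u = 749.6·(+0.07532)/1.24516 + 304.0 = 349.3457, v = 880.2·(+0.11980)/1.24516 + 234.3 = 318.9848
M3: Pc = R·M3+t = (-0.09451, +0.01750, +1.14308); u = 749.6·(-0.09451)/1.14308 + 304.0 = 242.0222, v = 880.2·(+0.01750)/1.14308 + 234.3 = 247.7760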